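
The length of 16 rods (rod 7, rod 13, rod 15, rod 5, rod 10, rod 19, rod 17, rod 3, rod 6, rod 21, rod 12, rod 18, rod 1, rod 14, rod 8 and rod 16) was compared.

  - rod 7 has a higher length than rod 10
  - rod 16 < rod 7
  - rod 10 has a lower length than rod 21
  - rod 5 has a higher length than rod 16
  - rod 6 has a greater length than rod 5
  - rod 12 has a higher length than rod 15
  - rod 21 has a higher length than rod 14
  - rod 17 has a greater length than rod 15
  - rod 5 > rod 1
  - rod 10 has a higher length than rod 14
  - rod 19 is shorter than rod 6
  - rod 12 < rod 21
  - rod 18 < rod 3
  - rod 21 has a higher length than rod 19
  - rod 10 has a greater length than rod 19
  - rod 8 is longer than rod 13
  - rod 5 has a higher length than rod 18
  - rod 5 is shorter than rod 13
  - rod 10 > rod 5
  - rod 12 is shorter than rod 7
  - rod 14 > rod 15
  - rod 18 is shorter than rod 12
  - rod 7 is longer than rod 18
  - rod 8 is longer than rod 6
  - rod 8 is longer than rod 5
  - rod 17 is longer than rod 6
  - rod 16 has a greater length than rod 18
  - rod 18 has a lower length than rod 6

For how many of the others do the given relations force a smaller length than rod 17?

7

From rod 17 the given relations immediately reach rod 15, rod 6.
From those, rod 18, rod 5, rod 19 — 5 in total.
From those, rod 1, rod 16 — 7 in total.
No other element is forced below rod 17 by the given relations, so the count is 7.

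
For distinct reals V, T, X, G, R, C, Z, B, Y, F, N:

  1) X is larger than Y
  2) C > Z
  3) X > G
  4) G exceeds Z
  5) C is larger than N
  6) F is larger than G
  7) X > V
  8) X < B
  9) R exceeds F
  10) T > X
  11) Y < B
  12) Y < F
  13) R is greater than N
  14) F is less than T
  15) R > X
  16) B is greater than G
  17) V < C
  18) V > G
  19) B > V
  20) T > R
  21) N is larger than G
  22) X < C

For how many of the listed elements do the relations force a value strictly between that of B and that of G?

2

Chaining upward from G reaches: V, N, F, X, C, R, T.
Chaining downward from B reaches: Z, V, Y, X.
Strictly between G and B are those in both lists: V, X — 2 elements.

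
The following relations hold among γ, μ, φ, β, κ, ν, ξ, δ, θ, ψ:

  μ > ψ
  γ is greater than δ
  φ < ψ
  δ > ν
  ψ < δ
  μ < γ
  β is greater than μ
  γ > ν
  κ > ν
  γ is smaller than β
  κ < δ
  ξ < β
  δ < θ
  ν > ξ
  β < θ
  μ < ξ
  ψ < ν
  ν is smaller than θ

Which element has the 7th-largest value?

ξ

Piecing the relations together gives one ordering: φ < ψ < μ < ξ < ν < κ < δ < γ < β < θ.
The 7th largest is ξ.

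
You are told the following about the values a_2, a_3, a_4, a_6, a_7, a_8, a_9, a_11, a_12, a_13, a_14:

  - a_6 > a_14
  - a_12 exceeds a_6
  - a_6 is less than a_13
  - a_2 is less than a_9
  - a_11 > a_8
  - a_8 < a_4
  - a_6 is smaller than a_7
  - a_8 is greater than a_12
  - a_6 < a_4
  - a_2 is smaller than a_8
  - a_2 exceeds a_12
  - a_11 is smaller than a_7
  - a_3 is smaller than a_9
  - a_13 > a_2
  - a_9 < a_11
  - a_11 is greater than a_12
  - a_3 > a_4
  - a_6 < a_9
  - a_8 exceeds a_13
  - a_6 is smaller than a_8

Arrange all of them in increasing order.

a_14 < a_6 < a_12 < a_2 < a_13 < a_8 < a_4 < a_3 < a_9 < a_11 < a_7

Each adjacent pair is fixed by a given relation: a_14 < a_6; a_6 < a_12; a_12 < a_2; a_2 < a_13; a_13 < a_8; a_8 < a_4; a_4 < a_3; a_3 < a_9; a_9 < a_11; a_11 < a_7. Chaining them end to end gives the full order.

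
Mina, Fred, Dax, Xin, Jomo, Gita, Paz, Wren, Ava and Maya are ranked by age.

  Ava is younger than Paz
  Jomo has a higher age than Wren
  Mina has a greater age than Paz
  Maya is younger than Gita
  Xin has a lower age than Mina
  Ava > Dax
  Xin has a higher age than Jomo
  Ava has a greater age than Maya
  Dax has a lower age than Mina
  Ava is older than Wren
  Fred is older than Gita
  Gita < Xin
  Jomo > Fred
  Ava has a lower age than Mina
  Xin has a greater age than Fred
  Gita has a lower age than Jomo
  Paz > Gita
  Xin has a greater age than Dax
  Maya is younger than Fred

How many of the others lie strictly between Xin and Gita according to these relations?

2

The relations place Gita below Xin. An element lies strictly between them when it is forced above Gita and also forced below Xin.
Above Gita: {Fred, Jomo, Paz, Mina}. Below Xin: {Maya, Fred, Wren, Dax, Jomo}.
Intersection: {Fred, Jomo} — 2.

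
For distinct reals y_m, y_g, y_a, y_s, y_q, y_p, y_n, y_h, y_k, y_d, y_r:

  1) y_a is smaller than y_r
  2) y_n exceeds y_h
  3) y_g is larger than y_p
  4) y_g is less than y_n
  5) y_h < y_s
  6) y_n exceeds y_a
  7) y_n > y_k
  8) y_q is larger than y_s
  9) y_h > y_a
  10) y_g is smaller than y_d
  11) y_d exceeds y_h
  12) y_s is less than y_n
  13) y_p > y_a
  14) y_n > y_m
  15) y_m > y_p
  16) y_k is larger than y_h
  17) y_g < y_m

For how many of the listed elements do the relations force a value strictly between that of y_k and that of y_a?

1

The relations place y_a below y_k. An element lies strictly between them when it is forced above y_a and also forced below y_k.
Above y_a: {y_p, y_h, y_s, y_g, y_r, y_q, y_m, y_n, y_d}. Below y_k: {y_h}.
Intersection: {y_h} — 1.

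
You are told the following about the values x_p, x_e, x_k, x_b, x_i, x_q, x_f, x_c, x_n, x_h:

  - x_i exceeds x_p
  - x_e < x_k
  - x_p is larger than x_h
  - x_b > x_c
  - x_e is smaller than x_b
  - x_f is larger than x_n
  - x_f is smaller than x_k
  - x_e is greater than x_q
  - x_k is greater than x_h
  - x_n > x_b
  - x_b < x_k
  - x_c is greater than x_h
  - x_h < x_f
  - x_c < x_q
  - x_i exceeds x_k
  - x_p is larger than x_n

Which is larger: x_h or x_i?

x_h < x_c and x_c < x_q give x_h < x_q.
With x_q < x_e: x_h < x_c < x_q < x_e.
Then x_e < x_b extends the chain to x_b.
Then x_b < x_n extends the chain to x_n.
Then x_n < x_f extends the chain to x_f.
With x_f < x_k: x_h < x_c < x_q < x_e < x_b < x_n < x_f < x_k.
Then x_k < x_i extends the chain to x_i.
So x_h < x_i; x_i is the larger of the two.

x_i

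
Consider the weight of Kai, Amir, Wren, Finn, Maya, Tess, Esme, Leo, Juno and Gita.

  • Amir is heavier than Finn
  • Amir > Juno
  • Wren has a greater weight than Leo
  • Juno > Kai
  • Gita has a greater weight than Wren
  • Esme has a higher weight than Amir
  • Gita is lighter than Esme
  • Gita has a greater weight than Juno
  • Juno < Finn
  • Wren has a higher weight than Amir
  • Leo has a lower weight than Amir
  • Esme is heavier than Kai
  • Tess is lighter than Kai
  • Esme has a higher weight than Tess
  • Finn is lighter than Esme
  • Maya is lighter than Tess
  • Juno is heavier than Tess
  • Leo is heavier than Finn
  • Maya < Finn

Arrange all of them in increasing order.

Maya < Tess < Kai < Juno < Finn < Leo < Amir < Wren < Gita < Esme

The consecutive links are each given: Maya < Tess; Tess < Kai; Kai < Juno; Juno < Finn; Finn < Leo; Leo < Amir; Amir < Wren; Wren < Gita; Gita < Esme.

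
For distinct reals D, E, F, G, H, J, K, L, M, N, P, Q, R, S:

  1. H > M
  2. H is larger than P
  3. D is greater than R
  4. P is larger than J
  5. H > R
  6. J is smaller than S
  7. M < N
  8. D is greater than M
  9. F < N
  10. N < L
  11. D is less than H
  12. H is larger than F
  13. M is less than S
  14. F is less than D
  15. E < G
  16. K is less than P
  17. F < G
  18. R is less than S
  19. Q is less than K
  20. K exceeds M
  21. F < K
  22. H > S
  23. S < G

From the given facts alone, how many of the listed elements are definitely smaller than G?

6

The elements the relations force below G are J, R, E, F, M, S — no chain reaches any other.
That is 6.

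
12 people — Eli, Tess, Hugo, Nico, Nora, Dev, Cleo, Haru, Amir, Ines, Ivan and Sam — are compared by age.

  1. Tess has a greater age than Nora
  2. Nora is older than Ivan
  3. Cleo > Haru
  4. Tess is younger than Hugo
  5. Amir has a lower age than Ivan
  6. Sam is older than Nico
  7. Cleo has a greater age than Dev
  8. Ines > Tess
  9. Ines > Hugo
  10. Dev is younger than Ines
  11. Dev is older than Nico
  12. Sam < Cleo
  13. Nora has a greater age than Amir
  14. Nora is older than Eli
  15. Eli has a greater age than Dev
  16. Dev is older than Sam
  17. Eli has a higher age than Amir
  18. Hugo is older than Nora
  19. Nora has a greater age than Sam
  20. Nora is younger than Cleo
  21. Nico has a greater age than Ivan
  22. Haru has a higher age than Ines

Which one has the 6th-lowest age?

Eli

Piecing the relations together gives one ordering: Amir < Ivan < Nico < Sam < Dev < Eli < Nora < Tess < Hugo < Ines < Haru < Cleo.
The 6th smallest is Eli.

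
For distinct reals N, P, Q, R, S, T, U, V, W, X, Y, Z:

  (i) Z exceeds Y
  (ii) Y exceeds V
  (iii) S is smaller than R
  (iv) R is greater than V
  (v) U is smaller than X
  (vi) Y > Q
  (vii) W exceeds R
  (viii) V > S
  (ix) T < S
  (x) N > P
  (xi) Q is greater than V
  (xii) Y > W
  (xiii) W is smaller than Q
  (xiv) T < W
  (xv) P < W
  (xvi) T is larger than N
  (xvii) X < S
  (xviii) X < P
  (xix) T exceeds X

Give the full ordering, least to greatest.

Nothing is placed below U, so it is least; from there U < X; X < P; P < N; N < T; T < S; S < V; V < R; R < W; W < Q; Q < Y; Y < Z, each given directly.

U < X < P < N < T < S < V < R < W < Q < Y < Z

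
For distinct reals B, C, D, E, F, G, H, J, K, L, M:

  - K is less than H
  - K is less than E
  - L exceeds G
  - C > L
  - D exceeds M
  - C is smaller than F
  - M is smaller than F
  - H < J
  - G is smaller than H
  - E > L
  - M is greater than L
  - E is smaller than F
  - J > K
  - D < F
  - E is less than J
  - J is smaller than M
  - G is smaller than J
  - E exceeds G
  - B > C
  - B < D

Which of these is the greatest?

K is not greatest since K < H; G is not greatest since G < L; H is not greatest since H < J; L is not greatest since L < E; E is not greatest since E < J; J is not greatest since J < M; C is not greatest since C < B; B is not greatest since B < D; M is not greatest since M < D; D is not greatest since D < F.
Only F has nothing above it, so F is the greatest.

F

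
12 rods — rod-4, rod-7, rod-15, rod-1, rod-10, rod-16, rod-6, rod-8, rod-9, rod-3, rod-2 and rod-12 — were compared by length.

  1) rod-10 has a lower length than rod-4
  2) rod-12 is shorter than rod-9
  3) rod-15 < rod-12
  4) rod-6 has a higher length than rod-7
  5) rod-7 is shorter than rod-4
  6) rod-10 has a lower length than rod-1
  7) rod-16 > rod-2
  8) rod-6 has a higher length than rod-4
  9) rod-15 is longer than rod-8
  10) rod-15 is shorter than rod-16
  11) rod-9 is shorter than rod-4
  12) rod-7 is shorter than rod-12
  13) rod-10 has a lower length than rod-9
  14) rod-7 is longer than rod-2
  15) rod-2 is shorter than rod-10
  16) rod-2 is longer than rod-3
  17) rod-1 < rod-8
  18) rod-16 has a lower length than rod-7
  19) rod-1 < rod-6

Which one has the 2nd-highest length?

rod-4

Piecing the relations together gives one ordering: rod-3 < rod-2 < rod-10 < rod-1 < rod-8 < rod-15 < rod-16 < rod-7 < rod-12 < rod-9 < rod-4 < rod-6.
Counting 2 from the largest end gives rod-4.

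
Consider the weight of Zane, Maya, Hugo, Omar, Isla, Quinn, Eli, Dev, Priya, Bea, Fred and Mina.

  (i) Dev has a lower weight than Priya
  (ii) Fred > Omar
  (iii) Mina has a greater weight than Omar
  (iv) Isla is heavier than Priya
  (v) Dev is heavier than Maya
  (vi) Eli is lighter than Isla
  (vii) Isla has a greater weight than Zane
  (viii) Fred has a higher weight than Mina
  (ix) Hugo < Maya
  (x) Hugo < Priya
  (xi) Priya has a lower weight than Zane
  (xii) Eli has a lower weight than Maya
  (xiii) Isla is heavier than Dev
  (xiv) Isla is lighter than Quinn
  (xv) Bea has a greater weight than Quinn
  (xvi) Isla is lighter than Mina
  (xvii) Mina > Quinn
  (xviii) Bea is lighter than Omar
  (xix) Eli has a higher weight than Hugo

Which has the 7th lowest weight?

Chaining the given pairs: Hugo < Eli < Maya < Dev < Priya < Zane < Isla < Quinn < Bea < Omar < Mina < Fred.
Counting 7 from the smallest end gives Isla.

Isla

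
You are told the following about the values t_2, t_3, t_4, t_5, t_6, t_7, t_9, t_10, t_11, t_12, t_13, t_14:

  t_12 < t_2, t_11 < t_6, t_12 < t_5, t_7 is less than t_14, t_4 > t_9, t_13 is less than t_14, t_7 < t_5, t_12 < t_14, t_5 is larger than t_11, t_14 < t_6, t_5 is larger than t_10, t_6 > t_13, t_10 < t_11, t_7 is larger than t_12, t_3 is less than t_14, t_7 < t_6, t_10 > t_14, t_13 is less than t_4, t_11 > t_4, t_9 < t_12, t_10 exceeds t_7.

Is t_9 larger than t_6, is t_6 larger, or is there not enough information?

t_9 < t_12 and t_12 < t_7 give t_9 < t_7.
With t_7 < t_10: t_9 < t_12 < t_7 < t_10.
Then t_10 < t_11 extends the chain to t_11.
With t_11 < t_6: t_9 < t_12 < t_7 < t_10 < t_11 < t_6.
So t_6 is larger.

t_6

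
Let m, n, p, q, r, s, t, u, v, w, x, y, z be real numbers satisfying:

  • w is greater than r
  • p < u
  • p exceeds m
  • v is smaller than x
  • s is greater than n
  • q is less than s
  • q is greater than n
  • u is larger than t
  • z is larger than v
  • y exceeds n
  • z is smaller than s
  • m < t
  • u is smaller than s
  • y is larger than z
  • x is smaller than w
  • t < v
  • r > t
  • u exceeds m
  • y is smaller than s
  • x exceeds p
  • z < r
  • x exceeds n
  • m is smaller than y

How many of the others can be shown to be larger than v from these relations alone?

From v the given relations immediately reach z, x.
From those, y, r, s, w — 6 in total.
No other element is forced above v by the given relations, so the count is 6.

6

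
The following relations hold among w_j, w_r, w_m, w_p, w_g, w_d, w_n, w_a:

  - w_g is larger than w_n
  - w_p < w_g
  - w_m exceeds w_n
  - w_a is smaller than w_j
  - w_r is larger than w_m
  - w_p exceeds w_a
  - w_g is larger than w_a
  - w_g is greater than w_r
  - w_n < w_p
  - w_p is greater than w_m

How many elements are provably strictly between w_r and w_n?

1

The relations place w_n below w_r. An element lies strictly between them when it is forced above w_n and also forced below w_r.
Above w_n: {w_m, w_p, w_g}. Below w_r: {w_m}.
Intersection: {w_m} — 1.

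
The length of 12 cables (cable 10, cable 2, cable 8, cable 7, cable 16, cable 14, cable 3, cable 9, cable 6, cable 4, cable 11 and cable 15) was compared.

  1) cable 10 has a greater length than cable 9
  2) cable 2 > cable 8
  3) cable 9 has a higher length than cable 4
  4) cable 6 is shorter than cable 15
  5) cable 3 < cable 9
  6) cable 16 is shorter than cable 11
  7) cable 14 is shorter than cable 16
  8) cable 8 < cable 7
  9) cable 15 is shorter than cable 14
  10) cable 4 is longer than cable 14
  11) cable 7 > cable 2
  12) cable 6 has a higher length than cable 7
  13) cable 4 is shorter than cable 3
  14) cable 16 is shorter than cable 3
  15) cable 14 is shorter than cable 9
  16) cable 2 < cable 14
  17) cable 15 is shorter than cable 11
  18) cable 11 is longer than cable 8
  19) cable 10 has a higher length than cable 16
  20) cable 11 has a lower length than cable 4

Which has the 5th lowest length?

Piecing the relations together gives one ordering: cable 8 < cable 2 < cable 7 < cable 6 < cable 15 < cable 14 < cable 16 < cable 11 < cable 4 < cable 3 < cable 9 < cable 10.
The 5th smallest is cable 15.

cable 15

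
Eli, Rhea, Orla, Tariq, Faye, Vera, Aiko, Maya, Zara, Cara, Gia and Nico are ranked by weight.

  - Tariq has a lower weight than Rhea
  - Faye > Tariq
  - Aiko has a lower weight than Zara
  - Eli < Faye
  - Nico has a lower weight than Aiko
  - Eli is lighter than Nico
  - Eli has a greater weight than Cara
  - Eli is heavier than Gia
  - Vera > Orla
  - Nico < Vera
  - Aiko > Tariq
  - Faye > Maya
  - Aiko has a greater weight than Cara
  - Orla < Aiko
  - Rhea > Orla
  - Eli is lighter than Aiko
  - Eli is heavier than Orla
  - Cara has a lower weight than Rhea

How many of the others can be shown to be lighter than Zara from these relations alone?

7

Directly below Zara: Aiko.
One step further: Cara, Tariq, Orla, Eli, Nico (6 so far).
One step further: Gia (7 so far).
No other element is forced below Zara by the given relations, so the count is 7.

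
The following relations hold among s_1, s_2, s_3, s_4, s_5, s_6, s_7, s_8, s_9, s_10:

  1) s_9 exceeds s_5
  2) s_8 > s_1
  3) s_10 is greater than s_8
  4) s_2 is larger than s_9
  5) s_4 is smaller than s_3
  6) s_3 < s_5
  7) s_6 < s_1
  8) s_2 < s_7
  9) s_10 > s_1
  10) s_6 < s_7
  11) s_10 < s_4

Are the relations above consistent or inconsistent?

The single ordering s_6 < s_1 < s_8 < s_10 < s_4 < s_3 < s_5 < s_9 < s_2 < s_7 satisfies every listed relation, so no contradiction arises.

consistent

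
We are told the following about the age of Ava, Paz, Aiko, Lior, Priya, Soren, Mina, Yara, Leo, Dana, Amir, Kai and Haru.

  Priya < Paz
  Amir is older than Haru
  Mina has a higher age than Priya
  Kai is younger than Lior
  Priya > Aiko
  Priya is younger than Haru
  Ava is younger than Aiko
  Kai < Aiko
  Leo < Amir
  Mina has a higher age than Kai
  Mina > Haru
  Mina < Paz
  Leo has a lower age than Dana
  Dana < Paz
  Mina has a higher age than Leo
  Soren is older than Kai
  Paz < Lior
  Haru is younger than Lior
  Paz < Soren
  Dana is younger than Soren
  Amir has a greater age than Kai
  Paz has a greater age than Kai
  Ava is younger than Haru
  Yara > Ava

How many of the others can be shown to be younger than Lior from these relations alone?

9

Directly below Lior: Kai, Haru, Paz.
One step further: Ava, Dana, Priya, Mina (7 so far).
One step further: Aiko, Leo (9 so far).
No other element is forced below Lior by the given relations, so the count is 9.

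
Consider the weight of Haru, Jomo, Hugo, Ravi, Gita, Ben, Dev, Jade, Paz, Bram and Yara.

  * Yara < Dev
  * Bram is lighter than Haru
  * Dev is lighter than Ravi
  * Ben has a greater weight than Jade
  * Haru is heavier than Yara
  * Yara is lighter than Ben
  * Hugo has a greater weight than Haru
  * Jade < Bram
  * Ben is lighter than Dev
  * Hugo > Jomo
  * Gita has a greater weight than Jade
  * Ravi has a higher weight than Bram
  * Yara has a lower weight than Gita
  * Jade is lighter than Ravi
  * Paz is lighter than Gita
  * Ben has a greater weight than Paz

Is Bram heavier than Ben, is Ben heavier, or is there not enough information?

undetermined

Following every chain through Bram: above Bram we get Haru, Hugo, Ravi; below Bram we get Jade.
Ben is not reached, and no chain runs the other way from Ben to Bram.
So the given relations leave the order of Bram and Ben undetermined.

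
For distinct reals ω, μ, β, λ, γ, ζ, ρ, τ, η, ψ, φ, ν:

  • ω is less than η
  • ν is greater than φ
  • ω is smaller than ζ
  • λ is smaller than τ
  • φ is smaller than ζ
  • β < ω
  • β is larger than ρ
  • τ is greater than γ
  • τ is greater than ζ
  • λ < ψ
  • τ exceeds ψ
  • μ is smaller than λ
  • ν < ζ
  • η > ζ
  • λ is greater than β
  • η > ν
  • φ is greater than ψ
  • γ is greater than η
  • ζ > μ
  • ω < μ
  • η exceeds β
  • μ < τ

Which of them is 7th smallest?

φ

Chaining the given pairs: ρ < β < ω < μ < λ < ψ < φ < ν < ζ < η < γ < τ.
The 7th smallest is φ.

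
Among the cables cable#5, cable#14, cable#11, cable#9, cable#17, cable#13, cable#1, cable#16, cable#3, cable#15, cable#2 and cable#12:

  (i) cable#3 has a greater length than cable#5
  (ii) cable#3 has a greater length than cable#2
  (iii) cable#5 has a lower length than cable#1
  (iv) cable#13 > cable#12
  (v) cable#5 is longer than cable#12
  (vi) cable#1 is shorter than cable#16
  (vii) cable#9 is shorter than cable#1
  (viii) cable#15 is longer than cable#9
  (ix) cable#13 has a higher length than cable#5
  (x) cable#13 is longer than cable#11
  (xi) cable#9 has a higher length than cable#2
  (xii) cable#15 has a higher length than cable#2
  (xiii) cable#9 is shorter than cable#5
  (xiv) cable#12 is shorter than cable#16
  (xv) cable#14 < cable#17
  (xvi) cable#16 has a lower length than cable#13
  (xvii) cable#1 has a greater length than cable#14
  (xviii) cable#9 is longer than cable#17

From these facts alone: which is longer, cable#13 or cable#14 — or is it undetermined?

cable#14 < cable#17 and cable#17 < cable#9 give cable#14 < cable#9.
Then cable#9 < cable#5 extends the chain to cable#5.
With cable#5 < cable#1: cable#14 < cable#17 < cable#9 < cable#5 < cable#1.
Then cable#1 < cable#16 extends the chain to cable#16.
Then cable#16 < cable#13 extends the chain to cable#13.
So cable#13 is longer.

cable#13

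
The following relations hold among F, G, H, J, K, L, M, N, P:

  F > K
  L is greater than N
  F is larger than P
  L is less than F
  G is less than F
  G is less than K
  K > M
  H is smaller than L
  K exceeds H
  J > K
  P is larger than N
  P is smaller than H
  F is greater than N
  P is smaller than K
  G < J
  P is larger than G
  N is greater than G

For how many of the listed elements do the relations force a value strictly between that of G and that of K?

3

The relations place G below K. An element lies strictly between them when it is forced above G and also forced below K.
Above G: {N, P, H, L, F, J}. Below K: {N, M, P, H}.
Intersection: {N, P, H} — 3.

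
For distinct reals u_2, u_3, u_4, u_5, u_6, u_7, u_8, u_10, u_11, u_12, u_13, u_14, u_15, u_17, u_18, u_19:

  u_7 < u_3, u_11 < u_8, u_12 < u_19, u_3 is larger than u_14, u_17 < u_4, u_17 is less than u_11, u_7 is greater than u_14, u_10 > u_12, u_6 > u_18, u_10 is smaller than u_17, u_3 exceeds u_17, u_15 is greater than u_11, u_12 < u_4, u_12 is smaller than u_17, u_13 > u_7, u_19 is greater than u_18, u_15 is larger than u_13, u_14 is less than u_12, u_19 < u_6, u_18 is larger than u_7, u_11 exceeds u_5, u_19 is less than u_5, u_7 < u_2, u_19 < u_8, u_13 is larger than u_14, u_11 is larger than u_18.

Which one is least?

u_7 is not least since u_14 < u_7; u_18 is not least since u_7 < u_18; u_12 is not least since u_14 < u_12; u_10 is not least since u_12 < u_10; u_17 is not least since u_10 < u_17; u_19 is not least since u_12 < u_19; u_5 is not least since u_19 < u_5; u_11 is not least since u_18 < u_11; u_8 is not least since u_11 < u_8; u_6 is not least since u_18 < u_6; u_4 is not least since u_12 < u_4; u_2 is not least since u_7 < u_2; u_3 is not least since u_17 < u_3; u_13 is not least since u_14 < u_13; u_15 is not least since u_11 < u_15.
Only u_14 has nothing below it, so u_14 is the least.

u_14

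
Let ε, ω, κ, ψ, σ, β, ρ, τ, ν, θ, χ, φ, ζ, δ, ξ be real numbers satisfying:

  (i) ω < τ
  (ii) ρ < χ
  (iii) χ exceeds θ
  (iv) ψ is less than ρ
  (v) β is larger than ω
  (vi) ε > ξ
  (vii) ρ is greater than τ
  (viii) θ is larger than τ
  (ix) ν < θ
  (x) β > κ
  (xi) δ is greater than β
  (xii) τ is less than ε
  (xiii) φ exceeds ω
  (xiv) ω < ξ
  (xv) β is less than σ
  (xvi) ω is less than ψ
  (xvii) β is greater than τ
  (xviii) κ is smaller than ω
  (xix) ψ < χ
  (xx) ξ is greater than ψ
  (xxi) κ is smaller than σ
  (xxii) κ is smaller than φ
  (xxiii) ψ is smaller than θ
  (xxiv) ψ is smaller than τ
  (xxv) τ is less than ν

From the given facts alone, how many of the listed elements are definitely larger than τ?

Directly above τ: ρ, ε, β, ν, θ.
One step further: σ, χ, δ (8 so far).
Nothing else is reachable above τ; 8 in all.

8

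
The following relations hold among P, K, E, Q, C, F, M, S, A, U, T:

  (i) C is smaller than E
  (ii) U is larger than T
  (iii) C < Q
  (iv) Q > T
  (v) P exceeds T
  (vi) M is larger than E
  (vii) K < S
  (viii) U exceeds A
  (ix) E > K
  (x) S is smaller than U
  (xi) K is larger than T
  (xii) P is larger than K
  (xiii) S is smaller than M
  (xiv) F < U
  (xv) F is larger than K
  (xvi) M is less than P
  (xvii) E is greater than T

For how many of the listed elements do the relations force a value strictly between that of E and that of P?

1

Chaining upward from E reaches: M.
Chaining downward from P reaches: T, C, K, S, M.
Strictly between E and P are those in both lists: M — 1 element.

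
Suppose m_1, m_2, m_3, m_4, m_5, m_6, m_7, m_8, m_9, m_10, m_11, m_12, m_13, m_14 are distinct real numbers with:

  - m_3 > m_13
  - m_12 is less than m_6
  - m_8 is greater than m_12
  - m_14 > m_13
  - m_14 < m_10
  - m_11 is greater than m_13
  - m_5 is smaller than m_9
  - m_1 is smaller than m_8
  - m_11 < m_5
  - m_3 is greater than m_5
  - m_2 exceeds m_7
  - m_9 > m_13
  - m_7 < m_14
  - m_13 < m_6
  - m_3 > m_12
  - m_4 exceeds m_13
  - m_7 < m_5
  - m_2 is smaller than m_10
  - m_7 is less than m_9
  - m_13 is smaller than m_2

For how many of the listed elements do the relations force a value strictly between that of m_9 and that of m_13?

The relations place m_13 below m_9. An element lies strictly between them when it is forced above m_13 and also forced below m_9.
Above m_13: {m_11, m_5, m_14, m_2, m_4, m_3, m_6, m_10}. Below m_9: {m_11, m_7, m_5}.
Intersection: {m_11, m_5} — 2.

2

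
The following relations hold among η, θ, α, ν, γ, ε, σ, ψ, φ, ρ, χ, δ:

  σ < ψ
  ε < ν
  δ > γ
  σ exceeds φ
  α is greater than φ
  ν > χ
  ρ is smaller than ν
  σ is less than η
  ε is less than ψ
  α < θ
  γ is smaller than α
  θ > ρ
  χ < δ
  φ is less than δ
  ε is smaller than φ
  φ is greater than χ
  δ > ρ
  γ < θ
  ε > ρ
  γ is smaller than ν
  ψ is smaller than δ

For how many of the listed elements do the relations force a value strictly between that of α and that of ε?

1

Chaining upward from ε reaches: φ, ν, σ, θ, ψ, η, δ.
Chaining downward from α reaches: ρ, γ, χ, φ.
Strictly between ε and α are those in both lists: φ — 1 element.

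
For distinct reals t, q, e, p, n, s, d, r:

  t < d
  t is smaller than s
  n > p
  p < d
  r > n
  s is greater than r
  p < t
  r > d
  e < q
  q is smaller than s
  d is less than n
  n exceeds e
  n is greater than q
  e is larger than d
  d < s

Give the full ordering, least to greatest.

Nothing is placed below p, so it is least; from there p < t; t < d; d < e; e < q; q < n; n < r; r < s, each given directly.

p < t < d < e < q < n < r < s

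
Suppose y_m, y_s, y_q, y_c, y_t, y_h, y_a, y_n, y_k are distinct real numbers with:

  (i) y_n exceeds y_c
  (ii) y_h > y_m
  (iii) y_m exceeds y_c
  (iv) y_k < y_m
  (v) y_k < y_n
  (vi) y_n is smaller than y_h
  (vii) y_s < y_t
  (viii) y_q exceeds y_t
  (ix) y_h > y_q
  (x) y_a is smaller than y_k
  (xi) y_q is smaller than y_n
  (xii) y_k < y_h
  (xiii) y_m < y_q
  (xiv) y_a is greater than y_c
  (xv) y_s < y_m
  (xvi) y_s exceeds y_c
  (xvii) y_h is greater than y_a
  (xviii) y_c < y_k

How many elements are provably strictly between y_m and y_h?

The relations place y_m below y_h. An element lies strictly between them when it is forced above y_m and also forced below y_h.
Above y_m: {y_q, y_n}. Below y_h: {y_c, y_a, y_s, y_k, y_t, y_q, y_n}.
Intersection: {y_q, y_n} — 2.

2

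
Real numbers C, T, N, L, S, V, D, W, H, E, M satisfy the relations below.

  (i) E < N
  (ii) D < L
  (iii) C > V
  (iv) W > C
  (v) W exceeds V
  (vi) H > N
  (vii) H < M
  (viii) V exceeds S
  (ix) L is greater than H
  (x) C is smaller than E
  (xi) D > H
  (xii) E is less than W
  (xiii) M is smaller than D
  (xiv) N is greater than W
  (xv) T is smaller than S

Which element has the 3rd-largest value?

Chaining the given pairs: T < S < V < C < E < W < N < H < M < D < L.
The 3rd largest is M.

M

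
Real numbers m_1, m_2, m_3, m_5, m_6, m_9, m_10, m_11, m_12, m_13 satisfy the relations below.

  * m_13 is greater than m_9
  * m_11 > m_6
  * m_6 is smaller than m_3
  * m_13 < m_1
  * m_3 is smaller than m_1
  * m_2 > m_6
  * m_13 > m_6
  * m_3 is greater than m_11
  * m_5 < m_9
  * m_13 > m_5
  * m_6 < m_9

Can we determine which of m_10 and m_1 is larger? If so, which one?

undetermined

Following every chain through m_10: nothing is chained to m_10.
m_1 is not reached, and no chain runs the other way from m_1 to m_10.
So the given relations leave the order of m_10 and m_1 undetermined.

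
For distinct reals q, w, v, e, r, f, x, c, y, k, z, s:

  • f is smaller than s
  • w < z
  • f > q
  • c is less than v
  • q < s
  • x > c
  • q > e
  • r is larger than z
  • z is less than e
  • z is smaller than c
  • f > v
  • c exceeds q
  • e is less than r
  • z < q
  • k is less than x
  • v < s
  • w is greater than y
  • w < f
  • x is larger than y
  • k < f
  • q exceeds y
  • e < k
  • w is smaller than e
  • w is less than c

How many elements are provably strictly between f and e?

Chaining upward from e reaches: q, c, r, k, x, v, s.
Chaining downward from f reaches: y, w, z, q, c, k, v.
Strictly between e and f are those in both lists: q, c, k, v — 4 elements.

4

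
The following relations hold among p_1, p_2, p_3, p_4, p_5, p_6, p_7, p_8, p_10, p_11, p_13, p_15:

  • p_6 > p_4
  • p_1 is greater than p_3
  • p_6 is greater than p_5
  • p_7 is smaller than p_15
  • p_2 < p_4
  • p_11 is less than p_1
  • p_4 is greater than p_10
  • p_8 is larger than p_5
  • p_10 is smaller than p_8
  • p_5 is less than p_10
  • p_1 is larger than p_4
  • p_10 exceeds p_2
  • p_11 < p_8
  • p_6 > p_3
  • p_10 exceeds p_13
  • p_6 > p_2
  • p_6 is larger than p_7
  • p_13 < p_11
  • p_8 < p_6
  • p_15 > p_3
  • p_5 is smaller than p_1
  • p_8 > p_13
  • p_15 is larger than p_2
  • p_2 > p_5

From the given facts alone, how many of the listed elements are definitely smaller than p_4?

The elements the relations force below p_4 are p_5, p_13, p_2, p_10 — no chain reaches any other.
That is 4.

4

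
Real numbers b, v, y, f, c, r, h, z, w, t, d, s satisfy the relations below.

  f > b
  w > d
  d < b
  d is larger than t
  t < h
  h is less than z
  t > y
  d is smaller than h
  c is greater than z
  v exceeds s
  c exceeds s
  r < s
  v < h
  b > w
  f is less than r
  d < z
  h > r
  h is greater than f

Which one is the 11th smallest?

z

Chaining the given pairs: y < t < d < w < b < f < r < s < v < h < z < c.
The 11th smallest is z.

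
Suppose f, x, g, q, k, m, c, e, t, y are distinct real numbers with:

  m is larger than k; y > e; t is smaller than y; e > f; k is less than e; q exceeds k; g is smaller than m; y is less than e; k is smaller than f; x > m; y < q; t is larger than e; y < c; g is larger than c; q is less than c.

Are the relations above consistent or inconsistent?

inconsistent

We have y < e stated directly, yet also e < t < y by chaining the others — so e < y. Contradiction.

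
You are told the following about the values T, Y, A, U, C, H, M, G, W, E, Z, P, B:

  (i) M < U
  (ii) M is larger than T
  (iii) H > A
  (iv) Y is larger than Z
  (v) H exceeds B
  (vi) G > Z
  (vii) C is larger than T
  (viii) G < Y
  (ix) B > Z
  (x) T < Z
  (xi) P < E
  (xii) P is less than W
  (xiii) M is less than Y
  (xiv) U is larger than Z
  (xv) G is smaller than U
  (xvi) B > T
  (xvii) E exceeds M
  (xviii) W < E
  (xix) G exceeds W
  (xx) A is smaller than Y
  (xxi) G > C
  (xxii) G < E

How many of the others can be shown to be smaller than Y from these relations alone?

Directly below Y: Z, G, M, A.
One step further: T, C, W (7 so far).
One step further: P (8 so far).
No other element is forced below Y by the given relations, so the count is 8.

8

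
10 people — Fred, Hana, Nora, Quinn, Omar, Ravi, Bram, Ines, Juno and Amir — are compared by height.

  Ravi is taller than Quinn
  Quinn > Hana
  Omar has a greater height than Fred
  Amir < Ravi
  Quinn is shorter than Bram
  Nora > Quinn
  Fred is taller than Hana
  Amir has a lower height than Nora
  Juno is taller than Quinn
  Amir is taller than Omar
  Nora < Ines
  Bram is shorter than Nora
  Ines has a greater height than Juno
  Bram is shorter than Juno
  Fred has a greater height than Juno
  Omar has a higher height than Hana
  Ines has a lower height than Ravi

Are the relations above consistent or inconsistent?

The single ordering Hana < Quinn < Bram < Juno < Fred < Omar < Amir < Nora < Ines < Ravi satisfies every listed relation, so no contradiction arises.

consistent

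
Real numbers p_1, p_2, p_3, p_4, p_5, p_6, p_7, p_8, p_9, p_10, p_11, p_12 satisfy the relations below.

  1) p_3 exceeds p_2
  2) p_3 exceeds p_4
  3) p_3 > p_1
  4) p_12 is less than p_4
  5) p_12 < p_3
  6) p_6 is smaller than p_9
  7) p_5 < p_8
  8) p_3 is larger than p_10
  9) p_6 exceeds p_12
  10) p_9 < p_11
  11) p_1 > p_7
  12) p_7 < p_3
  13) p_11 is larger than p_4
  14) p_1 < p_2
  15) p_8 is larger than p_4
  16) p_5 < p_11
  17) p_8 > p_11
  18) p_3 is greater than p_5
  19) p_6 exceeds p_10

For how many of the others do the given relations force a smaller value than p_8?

7

The elements the relations force below p_8 are p_12, p_10, p_4, p_6, p_9, p_5, p_11 — no chain reaches any other.
That is 7.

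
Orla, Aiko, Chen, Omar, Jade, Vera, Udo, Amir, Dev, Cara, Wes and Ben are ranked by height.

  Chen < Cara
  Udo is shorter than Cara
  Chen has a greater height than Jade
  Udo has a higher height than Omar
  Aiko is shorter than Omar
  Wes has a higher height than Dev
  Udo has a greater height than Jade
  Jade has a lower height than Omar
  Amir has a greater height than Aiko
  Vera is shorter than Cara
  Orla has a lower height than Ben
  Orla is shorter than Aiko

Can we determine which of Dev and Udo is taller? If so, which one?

Following every chain through Dev: above Dev we get Wes.
Udo is not reached, and no chain runs the other way from Udo to Dev.
So the given relations leave the order of Dev and Udo undetermined.

undetermined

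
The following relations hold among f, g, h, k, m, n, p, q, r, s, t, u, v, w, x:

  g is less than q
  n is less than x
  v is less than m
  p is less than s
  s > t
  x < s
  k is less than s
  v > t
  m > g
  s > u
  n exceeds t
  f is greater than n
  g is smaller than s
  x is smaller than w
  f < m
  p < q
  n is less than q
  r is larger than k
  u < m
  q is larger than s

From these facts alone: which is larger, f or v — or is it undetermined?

Following every chain through f: above f we get m; below f we get t, n.
v is not reached, and no chain runs the other way from v to f.
So the given relations leave the order of f and v undetermined.

undetermined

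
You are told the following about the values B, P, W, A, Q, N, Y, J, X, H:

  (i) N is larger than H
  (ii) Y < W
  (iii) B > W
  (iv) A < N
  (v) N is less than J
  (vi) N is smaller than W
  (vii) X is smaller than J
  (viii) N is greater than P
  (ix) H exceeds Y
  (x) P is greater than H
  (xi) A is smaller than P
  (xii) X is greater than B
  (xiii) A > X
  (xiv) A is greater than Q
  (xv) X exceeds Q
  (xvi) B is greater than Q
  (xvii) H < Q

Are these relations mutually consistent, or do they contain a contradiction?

inconsistent

Chaining the given relations yields A < P < N < W < B < X, so A < X. But one relation states X < A. These cannot both hold.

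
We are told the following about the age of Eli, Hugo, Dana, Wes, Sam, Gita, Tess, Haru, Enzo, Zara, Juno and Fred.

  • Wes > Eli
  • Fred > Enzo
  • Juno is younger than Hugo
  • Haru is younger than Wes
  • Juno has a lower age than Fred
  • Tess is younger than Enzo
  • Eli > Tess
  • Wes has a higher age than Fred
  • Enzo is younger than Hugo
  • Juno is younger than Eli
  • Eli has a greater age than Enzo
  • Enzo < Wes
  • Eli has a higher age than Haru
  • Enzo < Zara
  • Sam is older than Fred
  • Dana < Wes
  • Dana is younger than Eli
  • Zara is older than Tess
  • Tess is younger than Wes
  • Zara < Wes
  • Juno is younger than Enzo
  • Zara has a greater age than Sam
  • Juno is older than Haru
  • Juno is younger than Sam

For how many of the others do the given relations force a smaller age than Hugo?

The elements the relations force below Hugo are Haru, Tess, Juno, Enzo — no chain reaches any other.
That is 4.

4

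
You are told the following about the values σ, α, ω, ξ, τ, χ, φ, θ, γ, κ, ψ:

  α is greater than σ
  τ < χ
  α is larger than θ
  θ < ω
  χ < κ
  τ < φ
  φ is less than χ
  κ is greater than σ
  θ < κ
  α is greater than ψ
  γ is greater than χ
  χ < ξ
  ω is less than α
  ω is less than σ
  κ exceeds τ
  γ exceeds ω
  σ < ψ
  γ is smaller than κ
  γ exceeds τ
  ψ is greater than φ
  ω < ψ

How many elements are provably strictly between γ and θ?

1

The relations place θ below γ. An element lies strictly between them when it is forced above θ and also forced below γ.
Above θ: {ω, σ, ψ, α, κ}. Below γ: {ω, τ, φ, χ}.
Intersection: {ω} — 1.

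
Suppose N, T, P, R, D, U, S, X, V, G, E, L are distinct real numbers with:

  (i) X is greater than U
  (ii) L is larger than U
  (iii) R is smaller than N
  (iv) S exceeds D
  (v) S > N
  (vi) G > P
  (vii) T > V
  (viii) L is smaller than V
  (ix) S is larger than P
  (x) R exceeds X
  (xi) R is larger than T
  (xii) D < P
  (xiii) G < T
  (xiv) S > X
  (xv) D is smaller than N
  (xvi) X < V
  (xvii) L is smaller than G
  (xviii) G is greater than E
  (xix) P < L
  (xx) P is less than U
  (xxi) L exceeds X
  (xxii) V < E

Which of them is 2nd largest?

Chaining the given pairs: D < P < U < X < L < V < E < G < T < R < N < S.
The 2nd largest is N.

N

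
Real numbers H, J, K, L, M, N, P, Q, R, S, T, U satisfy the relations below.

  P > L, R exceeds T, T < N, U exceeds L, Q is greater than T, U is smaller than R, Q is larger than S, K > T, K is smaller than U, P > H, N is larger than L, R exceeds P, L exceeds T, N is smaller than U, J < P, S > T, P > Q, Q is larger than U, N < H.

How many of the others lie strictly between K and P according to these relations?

2

The relations place K below P. An element lies strictly between them when it is forced above K and also forced below P.
Above K: {U, Q, R}. Below P: {T, J, L, S, N, H, U, Q}.
Intersection: {U, Q} — 2.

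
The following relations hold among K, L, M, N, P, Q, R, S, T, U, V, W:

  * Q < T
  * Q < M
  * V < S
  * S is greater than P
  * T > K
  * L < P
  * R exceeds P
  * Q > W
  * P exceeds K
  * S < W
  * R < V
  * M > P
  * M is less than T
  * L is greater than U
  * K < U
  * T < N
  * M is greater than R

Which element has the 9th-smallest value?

Chaining the given pairs: K < U < L < P < R < V < S < W < Q < M < T < N.
The 9th smallest is Q.

Q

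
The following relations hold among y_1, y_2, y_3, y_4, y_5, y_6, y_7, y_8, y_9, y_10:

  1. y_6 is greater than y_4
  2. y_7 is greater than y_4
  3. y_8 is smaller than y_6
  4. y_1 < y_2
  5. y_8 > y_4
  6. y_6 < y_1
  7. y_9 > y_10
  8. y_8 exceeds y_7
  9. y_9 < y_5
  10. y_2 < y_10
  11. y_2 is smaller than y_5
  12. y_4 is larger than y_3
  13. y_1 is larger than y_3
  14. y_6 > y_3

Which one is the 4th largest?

y_2

Chaining the given pairs: y_3 < y_4 < y_7 < y_8 < y_6 < y_1 < y_2 < y_10 < y_9 < y_5.
The 4th largest is y_2.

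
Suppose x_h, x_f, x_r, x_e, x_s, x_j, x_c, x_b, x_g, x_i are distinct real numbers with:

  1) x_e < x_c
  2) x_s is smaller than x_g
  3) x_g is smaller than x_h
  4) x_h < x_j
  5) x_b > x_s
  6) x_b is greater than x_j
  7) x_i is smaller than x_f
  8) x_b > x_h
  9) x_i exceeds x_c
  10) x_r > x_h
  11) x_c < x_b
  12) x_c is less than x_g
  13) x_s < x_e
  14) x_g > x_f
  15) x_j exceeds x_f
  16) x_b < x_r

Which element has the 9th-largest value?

x_e

The consecutive relations fix a unique order: x_s < x_e < x_c < x_i < x_f < x_g < x_h < x_j < x_b < x_r.
Counting 9 from the largest end gives x_e.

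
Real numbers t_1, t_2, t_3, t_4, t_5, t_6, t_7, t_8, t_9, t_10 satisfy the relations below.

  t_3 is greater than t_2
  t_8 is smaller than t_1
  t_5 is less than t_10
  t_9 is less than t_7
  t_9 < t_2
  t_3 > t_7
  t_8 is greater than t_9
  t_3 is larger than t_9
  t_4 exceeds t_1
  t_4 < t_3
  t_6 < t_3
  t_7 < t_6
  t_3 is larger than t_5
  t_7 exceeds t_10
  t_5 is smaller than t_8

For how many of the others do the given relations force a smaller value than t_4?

4

Directly below t_4: t_1.
One step further: t_8 (2 so far).
One step further: t_9, t_5 (4 so far).
Nothing else is reachable below t_4; 4 in all.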